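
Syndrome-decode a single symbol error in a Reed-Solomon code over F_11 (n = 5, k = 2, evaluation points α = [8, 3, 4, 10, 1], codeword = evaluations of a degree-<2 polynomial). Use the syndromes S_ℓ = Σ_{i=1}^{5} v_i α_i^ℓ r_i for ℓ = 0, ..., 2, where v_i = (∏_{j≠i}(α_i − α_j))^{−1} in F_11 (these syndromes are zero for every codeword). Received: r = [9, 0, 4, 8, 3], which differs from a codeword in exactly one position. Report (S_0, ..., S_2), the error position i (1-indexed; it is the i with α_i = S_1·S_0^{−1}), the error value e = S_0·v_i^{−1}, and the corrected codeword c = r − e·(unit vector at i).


S = (3, 8, 3), error at position 4, error magnitude e = 2, c = [9, 0, 4, 6, 3].

Step 1: column multipliers v_i = (∏_{j≠i}(α_i − α_j))^{−1} mod 11.
  i = 1 (α = 8): (8−3)(8−4)(8−10)(8−1) = 5·4·(−2)·7 = −280 ≡ 6, so v_1 = 6^{−1} = 2 (mod 11).
  i = 2 (α = 3): (3−8)(3−4)(3−10)(3−1) = (−5)·(−1)·(−7)·2 = −70 ≡ 7, so v_2 = 7^{−1} = 8 (mod 11).
  i = 3 (α = 4): (4−8)(4−3)(4−10)(4−1) = (−4)·1·(−6)·3 = 72 ≡ 6, so v_3 = 6^{−1} = 2 (mod 11).
  i = 4 (α = 10): (10−8)(10−3)(10−4)(10−1) = 2·7·6·9 = 756 ≡ 8, so v_4 = 8^{−1} = 7 (mod 11).
  i = 5 (α = 1): (1−8)(1−3)(1−4)(1−10) = (−7)·(−2)·(−3)·(−9) = 378 ≡ 4, so v_5 = 4^{−1} = 3 (mod 11).
  v = [2, 8, 2, 7, 3].
Step 2: syndromes of r = [9, 0, 4, 8, 3] (all sums mod 11).
  S_0 = Σ v_i r_i = 2·9 + 8·0 + 2·4 + 7·8 + 3·3 = 91 ≡ 3.
  S_1 = Σ v_i α_i r_i = 2·8·9 + 8·3·0 + 2·4·4 + 7·10·8 + 3·1·3 = 745 ≡ 8.
  α_i^2 mod 11 = [9, 9, 5, 1, 1].
  S_2 = Σ v_i α_i^2 r_i = 2·9·9 + 8·9·0 + 2·5·4 + 7·1·8 + 3·1·3 = 267 ≡ 3.
  S = (3, 8, 3) ≠ 0, so r is not a codeword (an error is present).
Step 3: locate the error. For a single error e at position i, S_ℓ = v_i·e·α_i^ℓ, so α_err = S_1/S_0.
  S_0^{−1} = 3^{−1} = 4 (mod 11), so α_err = 8·4 = 32 ≡ 10 = α_4. Error position i = 4.
  Consistency check: S_2/S_1 = 3·7 = 21 ≡ 10 = α_err ✓ (single-error assumption holds).
Step 4: error magnitude e = S_0/v_4 = S_0·∏_{j≠4}(α_4 − α_j) = 3·8 = 24 ≡ 2 (mod 11).
Step 5: correct position 4: c_4 = r_4 − e = 8 − 2 ≡ 6 (mod 11). Hence c = [9, 0, 4, 6, 3].
  Check: interpolating c through the α_i gives m(x) = 10 + 4·x (degree < 2) with m(α_i) = c_i for every i, so c is indeed a codeword.


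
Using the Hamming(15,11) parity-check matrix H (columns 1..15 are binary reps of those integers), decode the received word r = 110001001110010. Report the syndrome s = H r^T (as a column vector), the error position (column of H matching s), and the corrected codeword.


s = (0, 0, 1, 1)^T, error position = 3, corrected codeword c = 111001001110010

Compute s = H r^T mod 2 one row at a time:
  s_1 = 0 + 1 + 1 + 1 + 0 + 0 + 1 + 0 = 4 ≡ 0 (mod 2).
  s_2 = 0 + 0 + 1 + 0 + 0 + 0 + 1 + 0 = 2 ≡ 0 (mod 2).
  s_3 = 1 + 0 + 1 + 0 + 1 + 1 + 1 + 0 = 5 ≡ 1 (mod 2).
  s_4 = 1 + 0 + 0 + 0 + 1 + 1 + 0 + 0 = 3 ≡ 1 (mod 2).
s = (0, 0, 1, 1)^T — this equals column 3 of H (binary 0011), so error is at position 3.
Correct: flip bit 3 of r = 110001001110010 to get c = 111001001110010.


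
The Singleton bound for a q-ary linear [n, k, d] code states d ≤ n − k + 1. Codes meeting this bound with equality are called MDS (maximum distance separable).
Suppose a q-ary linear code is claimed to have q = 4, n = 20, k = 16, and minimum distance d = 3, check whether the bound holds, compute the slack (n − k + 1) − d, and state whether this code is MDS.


Singleton RHS = n − k + 1 = 5, slack = 2, bound satisfied, not MDS.

Singleton bound: d ≤ n − k + 1.
Here n = 20, k = 16, so n − k + 1 = 5.
Given d = 3, check d ≤ 5: YES.
Slack = (n − k + 1) − d = 2.
The code is NOT MDS (slack = 2 > 0).
Description: the claimed parameters are [20, 16, 3]_4; such a code would be non-MDS.


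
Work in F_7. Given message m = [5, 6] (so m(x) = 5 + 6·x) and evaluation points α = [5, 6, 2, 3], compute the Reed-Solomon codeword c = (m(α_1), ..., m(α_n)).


c = [0, 6, 3, 2]

Message polynomial: m(x) = 5 + 6·x (mod 7).
For each evaluation point α_i, compute m(α_i) mod 7:
  α_1 = 5: Horner steps 6 → 0, so m(5) = 0.
  α_2 = 6: Horner steps 6 → 6, so m(6) = 6.
  α_3 = 2: Horner steps 6 → 3, so m(2) = 3.
  α_4 = 3: Horner steps 6 → 2, so m(3) = 2.
Codeword c = [0, 6, 3, 2] ∈ F_7^4.


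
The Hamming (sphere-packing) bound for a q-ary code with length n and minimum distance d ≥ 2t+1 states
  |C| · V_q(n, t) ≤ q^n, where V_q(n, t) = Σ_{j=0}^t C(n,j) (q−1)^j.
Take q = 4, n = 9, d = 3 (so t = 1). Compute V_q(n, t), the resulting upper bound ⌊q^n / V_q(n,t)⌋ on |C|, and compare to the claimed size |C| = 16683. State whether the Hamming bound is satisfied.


V_q(n, t) = 28, q^n = 262144, Hamming bound = 9362, |C| = 16683 > bound (violated).

Step 1: Compute V_q(n, t) = Σ_{j=0}^1 C(n, j) (q−1)^j.
  j = 0: C(9,0)·(3)^0 = 1·1 = 1.
  j = 1: C(9,1)·(3)^1 = 9·3 = 27.
  V_q(n, t) = 1 + 27 = 28.
Step 2: q^n = 4^9 = 262144.
Step 3: Hamming bound ⌊q^n / V_q(n,t)⌋ = ⌊262144/28⌋ = 9362.
Step 4: Compare |C| = 16683 to 9362: violated.
The claimed |C| lies above the Hamming bound, so no 4-ary code of length 9 with d ≥ 3 can have 16683 codewords.


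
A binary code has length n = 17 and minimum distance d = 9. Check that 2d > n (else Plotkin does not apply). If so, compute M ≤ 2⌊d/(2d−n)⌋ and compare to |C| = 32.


Plotkin bound M ≤ 18; given |C| = 32 > bound (violated).

Check applicability: 2d = 18, n = 17.
2d − n = 1 > 0, so Plotkin applies.
Compute d/(2d−n) = 9/1 ≈ 9.0000.
⌊d/(2d−n)⌋ = 9.
Plotkin bound: M ≤ 2·9 = 18.
Given |C| = 32, check: VIOLATED.
This |C| is above the Plotkin bound, so no binary code with n = 17, d = 9 and 32 codewords exists.


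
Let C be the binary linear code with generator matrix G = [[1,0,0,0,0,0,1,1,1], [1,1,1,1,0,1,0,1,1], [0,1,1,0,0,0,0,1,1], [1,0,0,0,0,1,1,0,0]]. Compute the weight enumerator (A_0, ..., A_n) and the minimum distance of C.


Weight distribution: A_0 = 1, A_2 = 1, A_3 = 4, A_4 = 5, A_5 = 2, A_6 = 1, A_7 = 2. Minimum distance d = 2.

Enumerate all 2^4 = 16 messages m ∈ F_2^4.
For each, compute codeword c = mG in F_2^9, then tally its weight.
  m = 0000 → c = 000000000, weight = 0.
  m = 1000 → c = 100000111, weight = 4.
  m = 0100 → c = 111101011, weight = 7.
  m = 1100 → c = 011101100, weight = 5.
  m = 0010 → c = 011000011, weight = 4.
  m = 1010 → c = 111000100, weight = 4.
  m = 0110 → c = 100101000, weight = 3.
  m = 1110 → c = 000101111, weight = 5.
  m = 0001 → c = 100001100, weight = 3.
  m = 1001 → c = 000001011, weight = 3.
  m = 0101 → c = 011100111, weight = 6.
  m = 1101 → c = 111100000, weight = 4.
  m = 0011 → c = 111001111, weight = 7.
  m = 1011 → c = 011001000, weight = 3.
  m = 0111 → c = 000100100, weight = 2.
  m = 1111 → c = 100100011, weight = 4.
Tally weights:
  weight 0: 1 codewords.
  weight 2: 1 codewords.
  weight 3: 4 codewords.
  weight 4: 5 codewords.
  weight 5: 2 codewords.
  weight 6: 1 codewords.
  weight 7: 2 codewords.
Minimum distance d = smallest w > 0 with A_w > 0 = 2.
Sanity: Σ A_w = 16 = 2^4 = 16 ✓.


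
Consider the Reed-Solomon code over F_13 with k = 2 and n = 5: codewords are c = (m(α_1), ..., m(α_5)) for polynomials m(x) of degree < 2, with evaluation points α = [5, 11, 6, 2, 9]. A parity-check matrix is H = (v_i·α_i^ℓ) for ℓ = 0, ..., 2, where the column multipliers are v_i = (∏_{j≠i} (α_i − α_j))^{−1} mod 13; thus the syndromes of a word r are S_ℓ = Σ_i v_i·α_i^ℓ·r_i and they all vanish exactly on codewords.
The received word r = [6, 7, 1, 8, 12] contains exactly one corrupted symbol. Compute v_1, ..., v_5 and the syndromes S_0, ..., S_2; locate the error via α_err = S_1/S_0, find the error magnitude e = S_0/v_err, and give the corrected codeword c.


S = (10, 6, 1), error at position 2, error magnitude e = 5, c = [6, 2, 1, 8, 12].

Step 1: column multipliers v_i = (∏_{j≠i}(α_i − α_j))^{−1} mod 13.
  i = 1 (α = 5): (5−11)(5−6)(5−2)(5−9) = (−6)·(−1)·3·(−4) = −72 ≡ 6, so v_1 = 6^{−1} = 11 (mod 13).
  i = 2 (α = 11): (11−5)(11−6)(11−2)(11−9) = 6·5·9·2 = 540 ≡ 7, so v_2 = 7^{−1} = 2 (mod 13).
  i = 3 (α = 6): (6−5)(6−11)(6−2)(6−9) = 1·(−5)·4·(−3) = 60 ≡ 8, so v_3 = 8^{−1} = 5 (mod 13).
  i = 4 (α = 2): (2−5)(2−11)(2−6)(2−9) = (−3)·(−9)·(−4)·(−7) = 756 ≡ 2, so v_4 = 2^{−1} = 7 (mod 13).
  i = 5 (α = 9): (9−5)(9−11)(9−6)(9−2) = 4·(−2)·3·7 = −168 ≡ 1, so v_5 = 1^{−1} = 1 (mod 13).
  v = [11, 2, 5, 7, 1].
Step 2: syndromes of r = [6, 7, 1, 8, 12] (all sums mod 13).
  S_0 = Σ v_i r_i = 11·6 + 2·7 + 5·1 + 7·8 + 1·12 = 153 ≡ 10.
  S_1 = Σ v_i α_i r_i = 11·5·6 + 2·11·7 + 5·6·1 + 7·2·8 + 1·9·12 = 734 ≡ 6.
  α_i^2 mod 13 = [12, 4, 10, 4, 3].
  S_2 = Σ v_i α_i^2 r_i = 11·12·6 + 2·4·7 + 5·10·1 + 7·4·8 + 1·3·12 = 1158 ≡ 1.
  S = (10, 6, 1) ≠ 0, so r is not a codeword (an error is present).
Step 3: locate the error. For a single error e at position i, S_ℓ = v_i·e·α_i^ℓ, so α_err = S_1/S_0.
  S_0^{−1} = 10^{−1} = 4 (mod 13), so α_err = 6·4 = 24 ≡ 11 = α_2. Error position i = 2.
  Consistency check: S_2/S_1 = 1·11 = 11 ≡ 11 = α_err ✓ (single-error assumption holds).
Step 4: error magnitude e = S_0/v_2 = S_0·∏_{j≠2}(α_2 − α_j) = 10·7 = 70 ≡ 5 (mod 13).
Step 5: correct position 2: c_2 = r_2 − e = 7 − 5 ≡ 2 (mod 13). Hence c = [6, 2, 1, 8, 12].
  Check: interpolating c through the α_i gives m(x) = 5 + 8·x (degree < 2) with m(α_i) = c_i for every i, so c is indeed a codeword.


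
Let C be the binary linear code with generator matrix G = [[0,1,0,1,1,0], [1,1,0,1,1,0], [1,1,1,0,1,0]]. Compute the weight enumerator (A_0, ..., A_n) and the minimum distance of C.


Weight distribution: A_0 = 1, A_1 = 1, A_2 = 1, A_3 = 3, A_4 = 2. Minimum distance d = 1.

Enumerate all 2^3 = 8 messages m ∈ F_2^3.
For each, compute codeword c = mG in F_2^6, then tally its weight.
  m = 000 → c = 000000, weight = 0.
  m = 100 → c = 010110, weight = 3.
  m = 010 → c = 110110, weight = 4.
  m = 110 → c = 100000, weight = 1.
  m = 001 → c = 111010, weight = 4.
  m = 101 → c = 101100, weight = 3.
  m = 011 → c = 001100, weight = 2.
  m = 111 → c = 011010, weight = 3.
Tally weights:
  weight 0: 1 codewords.
  weight 1: 1 codewords.
  weight 2: 1 codewords.
  weight 3: 3 codewords.
  weight 4: 2 codewords.
Minimum distance d = smallest w > 0 with A_w > 0 = 1.
Sanity: Σ A_w = 8 = 2^3 = 8 ✓.


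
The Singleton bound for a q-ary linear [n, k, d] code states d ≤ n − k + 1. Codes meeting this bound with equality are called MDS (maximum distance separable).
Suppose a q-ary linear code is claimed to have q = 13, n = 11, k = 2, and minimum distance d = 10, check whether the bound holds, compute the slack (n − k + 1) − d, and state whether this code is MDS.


Singleton RHS = n − k + 1 = 10, slack = 0, bound satisfied, MDS.

Singleton bound: d ≤ n − k + 1.
Here n = 11, k = 2, so n − k + 1 = 10.
Given d = 10, check d ≤ 10: YES.
Slack = (n − k + 1) − d = 0.
The code is MDS (slack = 0).
Description: the claimed parameters are [11, 2, 10]_13; such a code would be MDS (meets Singleton bound).


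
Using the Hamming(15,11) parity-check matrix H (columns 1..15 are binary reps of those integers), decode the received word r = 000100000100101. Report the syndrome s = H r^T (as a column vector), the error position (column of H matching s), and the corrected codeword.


s = (1, 1, 0, 0)^T, error position = 12, corrected codeword c = 000100000101101

Compute s = H r^T mod 2 one row at a time:
  s_1 = 0 + 0 + 1 + 0 + 0 + 1 + 0 + 1 = 3 ≡ 1 (mod 2).
  s_2 = 1 + 0 + 0 + 0 + 0 + 1 + 0 + 1 = 3 ≡ 1 (mod 2).
  s_3 = 0 + 0 + 0 + 0 + 1 + 0 + 0 + 1 = 2 ≡ 0 (mod 2).
  s_4 = 0 + 0 + 0 + 0 + 0 + 0 + 1 + 1 = 2 ≡ 0 (mod 2).
s = (1, 1, 0, 0)^T — this equals column 12 of H (binary 1100), so error is at position 12.
Correct: flip bit 12 of r = 000100000100101 to get c = 000100000101101.


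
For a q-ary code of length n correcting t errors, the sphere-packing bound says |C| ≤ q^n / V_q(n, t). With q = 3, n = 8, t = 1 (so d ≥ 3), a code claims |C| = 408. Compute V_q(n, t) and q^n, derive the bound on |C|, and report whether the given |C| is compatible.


V_q(n, t) = 17, q^n = 6561, Hamming bound = 385, |C| = 408 > bound (violated).

Step 1: Compute V_q(n, t) = Σ_{j=0}^1 C(n, j) (q−1)^j.
  j = 0: C(8,0)·(2)^0 = 1·1 = 1.
  j = 1: C(8,1)·(2)^1 = 8·2 = 16.
  V_q(n, t) = 1 + 16 = 17.
Step 2: q^n = 3^8 = 6561.
Step 3: Hamming bound ⌊q^n / V_q(n,t)⌋ = ⌊6561/17⌋ = 385.
Step 4: Compare |C| = 408 to 385: violated.
The claimed |C| lies above the Hamming bound, so no 3-ary code of length 8 with d ≥ 3 can have 408 codewords.


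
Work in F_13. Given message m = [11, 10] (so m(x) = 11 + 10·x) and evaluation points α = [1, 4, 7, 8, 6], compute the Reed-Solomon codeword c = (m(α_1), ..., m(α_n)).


c = [8, 12, 3, 0, 6]

Message polynomial: m(x) = 11 + 10·x (mod 13).
For each evaluation point α_i, compute m(α_i) mod 13:
  α_1 = 1: Horner steps 10 → 8, so m(1) = 8.
  α_2 = 4: Horner steps 10 → 12, so m(4) = 12.
  α_3 = 7: Horner steps 10 → 3, so m(7) = 3.
  α_4 = 8: Horner steps 10 → 0, so m(8) = 0.
  α_5 = 6: Horner steps 10 → 6, so m(6) = 6.
Codeword c = [8, 12, 3, 0, 6] ∈ F_13^5.


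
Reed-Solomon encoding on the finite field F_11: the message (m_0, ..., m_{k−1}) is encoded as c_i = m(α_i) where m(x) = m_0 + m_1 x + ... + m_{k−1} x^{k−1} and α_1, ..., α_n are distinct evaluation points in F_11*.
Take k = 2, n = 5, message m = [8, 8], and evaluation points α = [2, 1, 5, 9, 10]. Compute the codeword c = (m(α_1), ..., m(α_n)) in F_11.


c = [2, 5, 4, 3, 0]

Message polynomial: m(x) = 8 + 8·x (mod 11).
For each evaluation point α_i, compute m(α_i) mod 11:
  α_1 = 2: Horner steps 8 → 2, so m(2) = 2.
  α_2 = 1: Horner steps 8 → 5, so m(1) = 5.
  α_3 = 5: Horner steps 8 → 4, so m(5) = 4.
  α_4 = 9: Horner steps 8 → 3, so m(9) = 3.
  α_5 = 10: Horner steps 8 → 0, so m(10) = 0.
Codeword c = [2, 5, 4, 3, 0] ∈ F_11^5.


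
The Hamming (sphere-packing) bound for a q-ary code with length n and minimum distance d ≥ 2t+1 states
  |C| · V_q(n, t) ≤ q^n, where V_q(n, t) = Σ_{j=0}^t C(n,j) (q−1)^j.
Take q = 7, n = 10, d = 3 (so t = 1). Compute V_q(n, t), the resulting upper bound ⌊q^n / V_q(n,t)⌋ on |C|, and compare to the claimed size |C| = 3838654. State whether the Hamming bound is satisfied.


V_q(n, t) = 61, q^n = 282475249, Hamming bound = 4630741, |C| = 3838654 ≤ bound (satisfied).

Step 1: Compute V_q(n, t) = Σ_{j=0}^1 C(n, j) (q−1)^j.
  j = 0: C(10,0)·(6)^0 = 1·1 = 1.
  j = 1: C(10,1)·(6)^1 = 10·6 = 60.
  V_q(n, t) = 1 + 60 = 61.
Step 2: q^n = 7^10 = 282475249.
Step 3: Hamming bound ⌊q^n / V_q(n,t)⌋ = ⌊282475249/61⌋ = 4630741.
Step 4: Compare |C| = 3838654 to 4630741: satisfied.
The claimed |C| lies below the Hamming bound.


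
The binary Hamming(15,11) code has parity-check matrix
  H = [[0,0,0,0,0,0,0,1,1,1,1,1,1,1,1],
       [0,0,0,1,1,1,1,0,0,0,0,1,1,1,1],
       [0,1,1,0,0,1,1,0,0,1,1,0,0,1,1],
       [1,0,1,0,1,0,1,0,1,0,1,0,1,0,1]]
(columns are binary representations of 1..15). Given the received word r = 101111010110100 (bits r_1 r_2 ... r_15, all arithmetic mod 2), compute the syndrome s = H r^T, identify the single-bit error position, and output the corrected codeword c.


s = (0, 0, 0, 1)^T, error position = 1, corrected codeword c = 001111010110100

Compute s = H r^T mod 2 one row at a time:
  s_1 = 1 + 0 + 1 + 1 + 0 + 1 + 0 + 0 = 4 ≡ 0 (mod 2).
  s_2 = 1 + 1 + 1 + 0 + 0 + 1 + 0 + 0 = 4 ≡ 0 (mod 2).
  s_3 = 0 + 1 + 1 + 0 + 1 + 1 + 0 + 0 = 4 ≡ 0 (mod 2).
  s_4 = 1 + 1 + 1 + 0 + 0 + 1 + 1 + 0 = 5 ≡ 1 (mod 2).
s = (0, 0, 0, 1)^T — this equals column 1 of H (binary 0001), so error is at position 1.
Correct: flip bit 1 of r = 101111010110100 to get c = 001111010110100.


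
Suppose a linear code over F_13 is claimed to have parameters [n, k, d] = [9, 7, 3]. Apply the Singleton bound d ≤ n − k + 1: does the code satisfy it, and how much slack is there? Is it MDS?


Singleton RHS = n − k + 1 = 3, slack = 0, bound satisfied, MDS.

Singleton bound: d ≤ n − k + 1.
Here n = 9, k = 7, so n − k + 1 = 3.
Given d = 3, check d ≤ 3: YES.
Slack = (n − k + 1) − d = 0.
The code is MDS (slack = 0).
Description: the claimed parameters are [9, 7, 3]_13; such a code would be MDS (meets Singleton bound).


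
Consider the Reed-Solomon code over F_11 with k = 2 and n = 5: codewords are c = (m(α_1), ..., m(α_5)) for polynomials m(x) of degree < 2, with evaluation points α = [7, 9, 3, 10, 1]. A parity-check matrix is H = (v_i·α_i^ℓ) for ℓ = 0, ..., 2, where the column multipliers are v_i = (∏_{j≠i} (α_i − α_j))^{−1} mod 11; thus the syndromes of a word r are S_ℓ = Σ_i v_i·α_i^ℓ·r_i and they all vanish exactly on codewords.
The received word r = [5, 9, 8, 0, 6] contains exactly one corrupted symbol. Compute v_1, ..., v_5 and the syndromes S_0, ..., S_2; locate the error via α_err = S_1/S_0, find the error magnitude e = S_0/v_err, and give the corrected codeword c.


S = (4, 4, 4), error at position 5, error magnitude e = 2, c = [5, 9, 8, 0, 4].

Step 1: column multipliers v_i = (∏_{j≠i}(α_i − α_j))^{−1} mod 11.
  i = 1 (α = 7): (7−9)(7−3)(7−10)(7−1) = (−2)·4·(−3)·6 = 144 ≡ 1, so v_1 = 1^{−1} = 1 (mod 11).
  i = 2 (α = 9): (9−7)(9−3)(9−10)(9−1) = 2·6·(−1)·8 = −96 ≡ 3, so v_2 = 3^{−1} = 4 (mod 11).
  i = 3 (α = 3): (3−7)(3−9)(3−10)(3−1) = (−4)·(−6)·(−7)·2 = −336 ≡ 5, so v_3 = 5^{−1} = 9 (mod 11).
  i = 4 (α = 10): (10−7)(10−9)(10−3)(10−1) = 3·1·7·9 = 189 ≡ 2, so v_4 = 2^{−1} = 6 (mod 11).
  i = 5 (α = 1): (1−7)(1−9)(1−3)(1−10) = (−6)·(−8)·(−2)·(−9) = 864 ≡ 6, so v_5 = 6^{−1} = 2 (mod 11).
  v = [1, 4, 9, 6, 2].
Step 2: syndromes of r = [5, 9, 8, 0, 6] (all sums mod 11).
  S_0 = Σ v_i r_i = 1·5 + 4·9 + 9·8 + 6·0 + 2·6 = 125 ≡ 4.
  S_1 = Σ v_i α_i r_i = 1·7·5 + 4·9·9 + 9·3·8 + 6·10·0 + 2·1·6 = 587 ≡ 4.
  α_i^2 mod 11 = [5, 4, 9, 1, 1].
  S_2 = Σ v_i α_i^2 r_i = 1·5·5 + 4·4·9 + 9·9·8 + 6·1·0 + 2·1·6 = 829 ≡ 4.
  S = (4, 4, 4) ≠ 0, so r is not a codeword (an error is present).
Step 3: locate the error. For a single error e at position i, S_ℓ = v_i·e·α_i^ℓ, so α_err = S_1/S_0.
  S_0^{−1} = 4^{−1} = 3 (mod 11), so α_err = 4·3 = 12 ≡ 1 = α_5. Error position i = 5.
  Consistency check: S_2/S_1 = 4·3 = 12 ≡ 1 = α_err ✓ (single-error assumption holds).
Step 4: error magnitude e = S_0/v_5 = S_0·∏_{j≠5}(α_5 − α_j) = 4·6 = 24 ≡ 2 (mod 11).
Step 5: correct position 5: c_5 = r_5 − e = 6 − 2 ≡ 4 (mod 11). Hence c = [5, 9, 8, 0, 4].
  Check: interpolating c through the α_i gives m(x) = 2 + 2·x (degree < 2) with m(α_i) = c_i for every i, so c is indeed a codeword.


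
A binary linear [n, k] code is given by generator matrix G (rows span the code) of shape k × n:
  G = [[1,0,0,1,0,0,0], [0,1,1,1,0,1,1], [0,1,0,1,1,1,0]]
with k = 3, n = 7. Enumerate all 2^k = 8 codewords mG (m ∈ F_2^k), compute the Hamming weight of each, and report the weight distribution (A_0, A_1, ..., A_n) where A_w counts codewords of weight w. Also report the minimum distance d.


Weight distribution: A_0 = 1, A_2 = 1, A_3 = 1, A_4 = 2, A_5 = 3. Minimum distance d = 2.

Enumerate all 2^3 = 8 messages m ∈ F_2^3.
For each, compute codeword c = mG in F_2^7, then tally its weight.
  m = 000 → c = 0000000, weight = 0.
  m = 100 → c = 1001000, weight = 2.
  m = 010 → c = 0111011, weight = 5.
  m = 110 → c = 1110011, weight = 5.
  m = 001 → c = 0101110, weight = 4.
  m = 101 → c = 1100110, weight = 4.
  m = 011 → c = 0010101, weight = 3.
  m = 111 → c = 1011101, weight = 5.
Tally weights:
  weight 0: 1 codewords.
  weight 2: 1 codewords.
  weight 3: 1 codewords.
  weight 4: 2 codewords.
  weight 5: 3 codewords.
Minimum distance d = smallest w > 0 with A_w > 0 = 2.
Sanity: Σ A_w = 8 = 2^3 = 8 ✓.


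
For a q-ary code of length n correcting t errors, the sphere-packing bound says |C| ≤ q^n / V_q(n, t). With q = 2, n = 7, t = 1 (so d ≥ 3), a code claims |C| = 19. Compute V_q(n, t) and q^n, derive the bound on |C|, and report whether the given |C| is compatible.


V_q(n, t) = 8, q^n = 128, Hamming bound = 16, |C| = 19 > bound (violated).

Step 1: Compute V_q(n, t) = Σ_{j=0}^1 C(n, j) (q−1)^j.
  j = 0: C(7,0)·(1)^0 = 1·1 = 1.
  j = 1: C(7,1)·(1)^1 = 7·1 = 7.
  V_q(n, t) = 1 + 7 = 8.
Step 2: q^n = 2^7 = 128.
Step 3: Hamming bound ⌊q^n / V_q(n,t)⌋ = ⌊128/8⌋ = 16.
Step 4: Compare |C| = 19 to 16: violated.
The claimed |C| lies above the Hamming bound, so no 2-ary code of length 7 with d ≥ 3 can have 19 codewords.


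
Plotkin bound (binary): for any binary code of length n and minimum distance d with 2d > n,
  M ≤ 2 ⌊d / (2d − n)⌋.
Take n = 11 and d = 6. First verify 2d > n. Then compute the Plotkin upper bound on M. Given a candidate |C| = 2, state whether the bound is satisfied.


Plotkin bound M ≤ 12; given |C| = 2 ≤ bound (satisfied).

Check applicability: 2d = 12, n = 11.
2d − n = 1 > 0, so Plotkin applies.
Compute d/(2d−n) = 6/1 ≈ 6.0000.
⌊d/(2d−n)⌋ = 6.
Plotkin bound: M ≤ 2·6 = 12.
Given |C| = 2, check: satisfied.
This |C| is below the Plotkin bound.


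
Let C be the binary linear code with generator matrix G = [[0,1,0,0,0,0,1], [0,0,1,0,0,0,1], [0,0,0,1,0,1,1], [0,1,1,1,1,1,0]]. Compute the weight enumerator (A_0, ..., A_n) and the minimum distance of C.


Weight distribution: A_0 = 1, A_2 = 6, A_3 = 4, A_4 = 1, A_5 = 4. Minimum distance d = 2.

Enumerate all 2^4 = 16 messages m ∈ F_2^4.
For each, compute codeword c = mG in F_2^7, then tally its weight.
  m = 0000 → c = 0000000, weight = 0.
  m = 1000 → c = 0100001, weight = 2.
  m = 0100 → c = 0010001, weight = 2.
  m = 1100 → c = 0110000, weight = 2.
  m = 0010 → c = 0001011, weight = 3.
  m = 1010 → c = 0101010, weight = 3.
  m = 0110 → c = 0011010, weight = 3.
  m = 1110 → c = 0111011, weight = 5.
  m = 0001 → c = 0111110, weight = 5.
  m = 1001 → c = 0011111, weight = 5.
  m = 0101 → c = 0101111, weight = 5.
  m = 1101 → c = 0001110, weight = 3.
  m = 0011 → c = 0110101, weight = 4.
  m = 1011 → c = 0010100, weight = 2.
  m = 0111 → c = 0100100, weight = 2.
  m = 1111 → c = 0000101, weight = 2.
Tally weights:
  weight 0: 1 codewords.
  weight 2: 6 codewords.
  weight 3: 4 codewords.
  weight 4: 1 codewords.
  weight 5: 4 codewords.
Minimum distance d = smallest w > 0 with A_w > 0 = 2.
Sanity: Σ A_w = 16 = 2^4 = 16 ✓.


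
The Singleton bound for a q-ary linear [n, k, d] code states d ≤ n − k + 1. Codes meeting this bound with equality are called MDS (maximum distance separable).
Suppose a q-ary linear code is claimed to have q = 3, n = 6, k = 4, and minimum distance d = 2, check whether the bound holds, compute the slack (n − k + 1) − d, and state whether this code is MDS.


Singleton RHS = n − k + 1 = 3, slack = 1, bound satisfied, not MDS.

Singleton bound: d ≤ n − k + 1.
Here n = 6, k = 4, so n − k + 1 = 3.
Given d = 2, check d ≤ 3: YES.
Slack = (n − k + 1) − d = 1.
The code is NOT MDS (slack = 1 > 0).
Description: the claimed parameters are [6, 4, 2]_3; such a code would be non-MDS.


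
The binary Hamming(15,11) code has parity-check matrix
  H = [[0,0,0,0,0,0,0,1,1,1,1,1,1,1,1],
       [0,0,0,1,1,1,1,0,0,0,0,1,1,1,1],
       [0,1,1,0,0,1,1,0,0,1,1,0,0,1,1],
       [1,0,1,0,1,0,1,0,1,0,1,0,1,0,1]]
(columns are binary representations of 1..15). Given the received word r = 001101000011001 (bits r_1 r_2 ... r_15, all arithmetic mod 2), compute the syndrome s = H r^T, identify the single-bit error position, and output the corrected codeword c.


s = (1, 0, 0, 1)^T, error position = 9, corrected codeword c = 001101001011001

Compute s = H r^T mod 2 one row at a time:
  s_1 = 0 + 0 + 0 + 1 + 1 + 0 + 0 + 1 = 3 ≡ 1 (mod 2).
  s_2 = 1 + 0 + 1 + 0 + 1 + 0 + 0 + 1 = 4 ≡ 0 (mod 2).
  s_3 = 0 + 1 + 1 + 0 + 0 + 1 + 0 + 1 = 4 ≡ 0 (mod 2).
  s_4 = 0 + 1 + 0 + 0 + 0 + 1 + 0 + 1 = 3 ≡ 1 (mod 2).
s = (1, 0, 0, 1)^T — this equals column 9 of H (binary 1001), so error is at position 9.
Correct: flip bit 9 of r = 001101000011001 to get c = 001101001011001.


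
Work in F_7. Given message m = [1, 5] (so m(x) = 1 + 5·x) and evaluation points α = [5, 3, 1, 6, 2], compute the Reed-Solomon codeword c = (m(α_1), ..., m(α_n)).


c = [5, 2, 6, 3, 4]

Message polynomial: m(x) = 1 + 5·x (mod 7).
For each evaluation point α_i, compute m(α_i) mod 7:
  α_1 = 5: Horner steps 5 → 5, so m(5) = 5.
  α_2 = 3: Horner steps 5 → 2, so m(3) = 2.
  α_3 = 1: Horner steps 5 → 6, so m(1) = 6.
  α_4 = 6: Horner steps 5 → 3, so m(6) = 3.
  α_5 = 2: Horner steps 5 → 4, so m(2) = 4.
Codeword c = [5, 2, 6, 3, 4] ∈ F_7^5.


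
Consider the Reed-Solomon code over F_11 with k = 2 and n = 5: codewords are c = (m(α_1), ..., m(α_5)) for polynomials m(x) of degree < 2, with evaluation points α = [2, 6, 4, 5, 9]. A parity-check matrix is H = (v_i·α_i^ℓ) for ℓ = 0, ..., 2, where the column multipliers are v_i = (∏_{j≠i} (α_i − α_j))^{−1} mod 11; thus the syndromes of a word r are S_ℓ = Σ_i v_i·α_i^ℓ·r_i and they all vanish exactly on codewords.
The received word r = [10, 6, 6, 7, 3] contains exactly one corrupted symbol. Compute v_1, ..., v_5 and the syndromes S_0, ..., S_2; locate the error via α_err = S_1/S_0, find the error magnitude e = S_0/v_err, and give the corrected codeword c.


S = (10, 7, 6), error at position 3, error magnitude e = 9, c = [10, 6, 8, 7, 3].

Step 1: column multipliers v_i = (∏_{j≠i}(α_i − α_j))^{−1} mod 11.
  i = 1 (α = 2): (2−6)(2−4)(2−5)(2−9) = (−4)·(−2)·(−3)·(−7) = 168 ≡ 3, so v_1 = 3^{−1} = 4 (mod 11).
  i = 2 (α = 6): (6−2)(6−4)(6−5)(6−9) = 4·2·1·(−3) = −24 ≡ 9, so v_2 = 9^{−1} = 5 (mod 11).
  i = 3 (α = 4): (4−2)(4−6)(4−5)(4−9) = 2·(−2)·(−1)·(−5) = −20 ≡ 2, so v_3 = 2^{−1} = 6 (mod 11).
  i = 4 (α = 5): (5−2)(5−6)(5−4)(5−9) = 3·(−1)·1·(−4) = 12 ≡ 1, so v_4 = 1^{−1} = 1 (mod 11).
  i = 5 (α = 9): (9−2)(9−6)(9−4)(9−5) = 7·3·5·4 = 420 ≡ 2, so v_5 = 2^{−1} = 6 (mod 11).
  v = [4, 5, 6, 1, 6].
Step 2: syndromes of r = [10, 6, 6, 7, 3] (all sums mod 11).
  S_0 = Σ v_i r_i = 4·10 + 5·6 + 6·6 + 1·7 + 6·3 = 131 ≡ 10.
  S_1 = Σ v_i α_i r_i = 4·2·10 + 5·6·6 + 6·4·6 + 1·5·7 + 6·9·3 = 601 ≡ 7.
  α_i^2 mod 11 = [4, 3, 5, 3, 4].
  S_2 = Σ v_i α_i^2 r_i = 4·4·10 + 5·3·6 + 6·5·6 + 1·3·7 + 6·4·3 = 523 ≡ 6.
  S = (10, 7, 6) ≠ 0, so r is not a codeword (an error is present).
Step 3: locate the error. For a single error e at position i, S_ℓ = v_i·e·α_i^ℓ, so α_err = S_1/S_0.
  S_0^{−1} = 10^{−1} = 10 (mod 11), so α_err = 7·10 = 70 ≡ 4 = α_3. Error position i = 3.
  Consistency check: S_2/S_1 = 6·8 = 48 ≡ 4 = α_err ✓ (single-error assumption holds).
Step 4: error magnitude e = S_0/v_3 = S_0·∏_{j≠3}(α_3 − α_j) = 10·2 = 20 ≡ 9 (mod 11).
Step 5: correct position 3: c_3 = r_3 − e = 6 − 9 ≡ 8 (mod 11). Hence c = [10, 6, 8, 7, 3].
  Check: interpolating c through the α_i gives m(x) = 1 + 10·x (degree < 2) with m(α_i) = c_i for every i, so c is indeed a codeword.


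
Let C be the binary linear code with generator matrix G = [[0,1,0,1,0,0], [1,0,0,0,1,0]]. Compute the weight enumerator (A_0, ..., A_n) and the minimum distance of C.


Weight distribution: A_0 = 1, A_2 = 2, A_4 = 1. Minimum distance d = 2.

Enumerate all 2^2 = 4 messages m ∈ F_2^2.
For each, compute codeword c = mG in F_2^6, then tally its weight.
  m = 00 → c = 000000, weight = 0.
  m = 10 → c = 010100, weight = 2.
  m = 01 → c = 100010, weight = 2.
  m = 11 → c = 110110, weight = 4.
Tally weights:
  weight 0: 1 codewords.
  weight 2: 2 codewords.
  weight 4: 1 codewords.
Minimum distance d = smallest w > 0 with A_w > 0 = 2.
Sanity: Σ A_w = 4 = 2^2 = 4 ✓.


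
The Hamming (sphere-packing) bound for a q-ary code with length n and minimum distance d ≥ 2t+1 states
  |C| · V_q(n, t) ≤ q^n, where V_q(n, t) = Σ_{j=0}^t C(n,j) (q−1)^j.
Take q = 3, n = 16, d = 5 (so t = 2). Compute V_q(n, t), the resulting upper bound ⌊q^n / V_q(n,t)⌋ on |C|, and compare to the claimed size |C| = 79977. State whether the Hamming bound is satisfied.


V_q(n, t) = 513, q^n = 43046721, Hamming bound = 83911, |C| = 79977 ≤ bound (satisfied).

Step 1: Compute V_q(n, t) = Σ_{j=0}^2 C(n, j) (q−1)^j.
  j = 0: C(16,0)·(2)^0 = 1·1 = 1.
  j = 1: C(16,1)·(2)^1 = 16·2 = 32.
  j = 2: C(16,2)·(2)^2 = 120·4 = 480.
  V_q(n, t) = 1 + 32 + 480 = 513.
Step 2: q^n = 3^16 = 43046721.
Step 3: Hamming bound ⌊q^n / V_q(n,t)⌋ = ⌊43046721/513⌋ = 83911.
Step 4: Compare |C| = 79977 to 83911: satisfied.
The claimed |C| lies below the Hamming bound.


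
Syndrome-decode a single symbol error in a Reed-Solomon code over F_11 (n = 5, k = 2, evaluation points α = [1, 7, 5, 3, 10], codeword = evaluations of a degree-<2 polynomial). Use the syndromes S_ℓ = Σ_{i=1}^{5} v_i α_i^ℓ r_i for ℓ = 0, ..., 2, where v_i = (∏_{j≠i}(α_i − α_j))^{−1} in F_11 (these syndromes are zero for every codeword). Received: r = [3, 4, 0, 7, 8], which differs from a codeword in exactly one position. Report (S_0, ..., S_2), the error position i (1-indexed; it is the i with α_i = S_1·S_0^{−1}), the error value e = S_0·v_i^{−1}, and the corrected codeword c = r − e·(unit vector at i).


S = (2, 9, 2), error at position 5, error magnitude e = 9, c = [3, 4, 0, 7, 10].

Step 1: column multipliers v_i = (∏_{j≠i}(α_i − α_j))^{−1} mod 11.
  i = 1 (α = 1): (1−7)(1−5)(1−3)(1−10) = (−6)·(−4)·(−2)·(−9) = 432 ≡ 3, so v_1 = 3^{−1} = 4 (mod 11).
  i = 2 (α = 7): (7−1)(7−5)(7−3)(7−10) = 6·2·4·(−3) = −144 ≡ 10, so v_2 = 10^{−1} = 10 (mod 11).
  i = 3 (α = 5): (5−1)(5−7)(5−3)(5−10) = 4·(−2)·2·(−5) = 80 ≡ 3, so v_3 = 3^{−1} = 4 (mod 11).
  i = 4 (α = 3): (3−1)(3−7)(3−5)(3−10) = 2·(−4)·(−2)·(−7) = −112 ≡ 9, so v_4 = 9^{−1} = 5 (mod 11).
  i = 5 (α = 10): (10−1)(10−7)(10−5)(10−3) = 9·3·5·7 = 945 ≡ 10, so v_5 = 10^{−1} = 10 (mod 11).
  v = [4, 10, 4, 5, 10].
Step 2: syndromes of r = [3, 4, 0, 7, 8] (all sums mod 11).
  S_0 = Σ v_i r_i = 4·3 + 10·4 + 4·0 + 5·7 + 10·8 = 167 ≡ 2.
  S_1 = Σ v_i α_i r_i = 4·1·3 + 10·7·4 + 4·5·0 + 5·3·7 + 10·10·8 = 1197 ≡ 9.
  α_i^2 mod 11 = [1, 5, 3, 9, 1].
  S_2 = Σ v_i α_i^2 r_i = 4·1·3 + 10·5·4 + 4·3·0 + 5·9·7 + 10·1·8 = 607 ≡ 2.
  S = (2, 9, 2) ≠ 0, so r is not a codeword (an error is present).
Step 3: locate the error. For a single error e at position i, S_ℓ = v_i·e·α_i^ℓ, so α_err = S_1/S_0.
  S_0^{−1} = 2^{−1} = 6 (mod 11), so α_err = 9·6 = 54 ≡ 10 = α_5. Error position i = 5.
  Consistency check: S_2/S_1 = 2·5 = 10 ≡ 10 = α_err ✓ (single-error assumption holds).
Step 4: error magnitude e = S_0/v_5 = S_0·∏_{j≠5}(α_5 − α_j) = 2·10 = 20 ≡ 9 (mod 11).
Step 5: correct position 5: c_5 = r_5 − e = 8 − 9 ≡ 10 (mod 11). Hence c = [3, 4, 0, 7, 10].
  Check: interpolating c through the α_i gives m(x) = 1 + 2·x (degree < 2) with m(α_i) = c_i for every i, so c is indeed a codeword.


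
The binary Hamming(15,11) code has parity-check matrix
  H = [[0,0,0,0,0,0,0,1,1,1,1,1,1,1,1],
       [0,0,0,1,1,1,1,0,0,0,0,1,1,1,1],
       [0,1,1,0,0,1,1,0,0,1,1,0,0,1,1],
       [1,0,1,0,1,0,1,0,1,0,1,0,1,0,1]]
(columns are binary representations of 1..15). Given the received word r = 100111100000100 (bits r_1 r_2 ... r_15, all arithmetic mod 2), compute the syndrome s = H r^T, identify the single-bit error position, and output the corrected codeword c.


s = (1, 1, 0, 0)^T, error position = 12, corrected codeword c = 100111100001100

Compute s = H r^T mod 2 one row at a time:
  s_1 = 0 + 0 + 0 + 0 + 0 + 1 + 0 + 0 = 1 ≡ 1 (mod 2).
  s_2 = 1 + 1 + 1 + 1 + 0 + 1 + 0 + 0 = 5 ≡ 1 (mod 2).
  s_3 = 0 + 0 + 1 + 1 + 0 + 0 + 0 + 0 = 2 ≡ 0 (mod 2).
  s_4 = 1 + 0 + 1 + 1 + 0 + 0 + 1 + 0 = 4 ≡ 0 (mod 2).
s = (1, 1, 0, 0)^T — this equals column 12 of H (binary 1100), so error is at position 12.
Correct: flip bit 12 of r = 100111100000100 to get c = 100111100001100.


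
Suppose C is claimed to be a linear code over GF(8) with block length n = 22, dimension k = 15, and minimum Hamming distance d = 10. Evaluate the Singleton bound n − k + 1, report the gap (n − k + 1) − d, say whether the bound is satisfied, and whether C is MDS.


Singleton RHS = n − k + 1 = 8, slack = -2, bound violated (no such code; not MDS).

Singleton bound: d ≤ n − k + 1.
Here n = 22, k = 15, so n − k + 1 = 8.
Given d = 10, check d ≤ 8: NO.
Slack = (n − k + 1) − d = -2.
The slack is negative: d = 10 exceeds n − k + 1 = 8 by 2, so the Singleton bound is violated and no linear [22, 15, 10]_8 code can exist. In particular it is not MDS (MDS requires d = n − k + 1 exactly).
Description: the claimed parameters are [22, 15, 10]_8; such a code would be impossible (violates the Singleton bound).


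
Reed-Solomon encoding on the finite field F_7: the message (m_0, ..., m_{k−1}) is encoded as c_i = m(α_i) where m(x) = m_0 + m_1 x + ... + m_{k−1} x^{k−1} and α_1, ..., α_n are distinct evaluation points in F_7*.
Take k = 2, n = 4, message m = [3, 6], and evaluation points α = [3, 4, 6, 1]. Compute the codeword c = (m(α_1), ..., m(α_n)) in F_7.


c = [0, 6, 4, 2]

Message polynomial: m(x) = 3 + 6·x (mod 7).
For each evaluation point α_i, compute m(α_i) mod 7:
  α_1 = 3: Horner steps 6 → 0, so m(3) = 0.
  α_2 = 4: Horner steps 6 → 6, so m(4) = 6.
  α_3 = 6: Horner steps 6 → 4, so m(6) = 4.
  α_4 = 1: Horner steps 6 → 2, so m(1) = 2.
Codeword c = [0, 6, 4, 2] ∈ F_7^4.


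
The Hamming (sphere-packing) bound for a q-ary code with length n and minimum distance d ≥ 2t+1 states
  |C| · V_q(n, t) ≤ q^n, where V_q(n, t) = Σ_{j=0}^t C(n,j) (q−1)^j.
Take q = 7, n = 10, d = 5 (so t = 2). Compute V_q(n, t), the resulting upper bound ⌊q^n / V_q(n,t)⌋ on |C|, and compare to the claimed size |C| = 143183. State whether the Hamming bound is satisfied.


V_q(n, t) = 1681, q^n = 282475249, Hamming bound = 168040, |C| = 143183 ≤ bound (satisfied).

Step 1: Compute V_q(n, t) = Σ_{j=0}^2 C(n, j) (q−1)^j.
  j = 0: C(10,0)·(6)^0 = 1·1 = 1.
  j = 1: C(10,1)·(6)^1 = 10·6 = 60.
  j = 2: C(10,2)·(6)^2 = 45·36 = 1620.
  V_q(n, t) = 1 + 60 + 1620 = 1681.
Step 2: q^n = 7^10 = 282475249.
Step 3: Hamming bound ⌊q^n / V_q(n,t)⌋ = ⌊282475249/1681⌋ = 168040.
Step 4: Compare |C| = 143183 to 168040: satisfied.
The claimed |C| lies below the Hamming bound.


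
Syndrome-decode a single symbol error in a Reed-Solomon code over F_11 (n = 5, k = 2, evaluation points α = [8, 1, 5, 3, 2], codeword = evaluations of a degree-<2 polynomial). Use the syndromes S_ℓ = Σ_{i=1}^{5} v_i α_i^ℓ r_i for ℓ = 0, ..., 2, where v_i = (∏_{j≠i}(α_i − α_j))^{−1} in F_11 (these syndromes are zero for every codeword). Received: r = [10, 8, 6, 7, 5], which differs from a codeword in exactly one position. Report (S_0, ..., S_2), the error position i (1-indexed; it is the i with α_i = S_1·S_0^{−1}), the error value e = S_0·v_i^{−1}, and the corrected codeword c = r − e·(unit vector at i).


S = (9, 7, 3), error at position 5, error magnitude e = 3, c = [10, 8, 6, 7, 2].

Step 1: column multipliers v_i = (∏_{j≠i}(α_i − α_j))^{−1} mod 11.
  i = 1 (α = 8): (8−1)(8−5)(8−3)(8−2) = 7·3·5·6 = 630 ≡ 3, so v_1 = 3^{−1} = 4 (mod 11).
  i = 2 (α = 1): (1−8)(1−5)(1−3)(1−2) = (−7)·(−4)·(−2)·(−1) = 56 ≡ 1, so v_2 = 1^{−1} = 1 (mod 11).
  i = 3 (α = 5): (5−8)(5−1)(5−3)(5−2) = (−3)·4·2·3 = −72 ≡ 5, so v_3 = 5^{−1} = 9 (mod 11).
  i = 4 (α = 3): (3−8)(3−1)(3−5)(3−2) = (−5)·2·(−2)·1 = 20 ≡ 9, so v_4 = 9^{−1} = 5 (mod 11).
  i = 5 (α = 2): (2−8)(2−1)(2−5)(2−3) = (−6)·1·(−3)·(−1) = −18 ≡ 4, so v_5 = 4^{−1} = 3 (mod 11).
  v = [4, 1, 9, 5, 3].
Step 2: syndromes of r = [10, 8, 6, 7, 5] (all sums mod 11).
  S_0 = Σ v_i r_i = 4·10 + 1·8 + 9·6 + 5·7 + 3·5 = 152 ≡ 9.
  S_1 = Σ v_i α_i r_i = 4·8·10 + 1·1·8 + 9·5·6 + 5·3·7 + 3·2·5 = 733 ≡ 7.
  α_i^2 mod 11 = [9, 1, 3, 9, 4].
  S_2 = Σ v_i α_i^2 r_i = 4·9·10 + 1·1·8 + 9·3·6 + 5·9·7 + 3·4·5 = 905 ≡ 3.
  S = (9, 7, 3) ≠ 0, so r is not a codeword (an error is present).
Step 3: locate the error. For a single error e at position i, S_ℓ = v_i·e·α_i^ℓ, so α_err = S_1/S_0.
  S_0^{−1} = 9^{−1} = 5 (mod 11), so α_err = 7·5 = 35 ≡ 2 = α_5. Error position i = 5.
  Consistency check: S_2/S_1 = 3·8 = 24 ≡ 2 = α_err ✓ (single-error assumption holds).
Step 4: error magnitude e = S_0/v_5 = S_0·∏_{j≠5}(α_5 − α_j) = 9·4 = 36 ≡ 3 (mod 11).
Step 5: correct position 5: c_5 = r_5 − e = 5 − 3 ≡ 2 (mod 11). Hence c = [10, 8, 6, 7, 2].
  Check: interpolating c through the α_i gives m(x) = 3 + 5·x (degree < 2) with m(α_i) = c_i for every i, so c is indeed a codeword.


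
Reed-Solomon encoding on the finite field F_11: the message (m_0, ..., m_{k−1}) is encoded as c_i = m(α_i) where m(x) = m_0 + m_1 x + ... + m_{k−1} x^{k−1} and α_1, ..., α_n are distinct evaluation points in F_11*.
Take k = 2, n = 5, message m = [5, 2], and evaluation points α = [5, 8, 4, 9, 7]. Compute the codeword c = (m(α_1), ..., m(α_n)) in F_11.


c = [4, 10, 2, 1, 8]

Message polynomial: m(x) = 5 + 2·x (mod 11).
For each evaluation point α_i, compute m(α_i) mod 11:
  α_1 = 5: Horner steps 2 → 4, so m(5) = 4.
  α_2 = 8: Horner steps 2 → 10, so m(8) = 10.
  α_3 = 4: Horner steps 2 → 2, so m(4) = 2.
  α_4 = 9: Horner steps 2 → 1, so m(9) = 1.
  α_5 = 7: Horner steps 2 → 8, so m(7) = 8.
Codeword c = [4, 10, 2, 1, 8] ∈ F_11^5.


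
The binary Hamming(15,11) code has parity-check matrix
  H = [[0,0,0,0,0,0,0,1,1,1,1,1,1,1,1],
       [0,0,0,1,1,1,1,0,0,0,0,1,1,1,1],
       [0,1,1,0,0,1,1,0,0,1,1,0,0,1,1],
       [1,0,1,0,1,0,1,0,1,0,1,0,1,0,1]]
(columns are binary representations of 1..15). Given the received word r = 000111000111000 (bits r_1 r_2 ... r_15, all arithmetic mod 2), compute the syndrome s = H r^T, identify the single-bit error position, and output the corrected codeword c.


s = (1, 0, 1, 0)^T, error position = 10, corrected codeword c = 000111000011000

Compute s = H r^T mod 2 one row at a time:
  s_1 = 0 + 0 + 1 + 1 + 1 + 0 + 0 + 0 = 3 ≡ 1 (mod 2).
  s_2 = 1 + 1 + 1 + 0 + 1 + 0 + 0 + 0 = 4 ≡ 0 (mod 2).
  s_3 = 0 + 0 + 1 + 0 + 1 + 1 + 0 + 0 = 3 ≡ 1 (mod 2).
  s_4 = 0 + 0 + 1 + 0 + 0 + 1 + 0 + 0 = 2 ≡ 0 (mod 2).
s = (1, 0, 1, 0)^T — this equals column 10 of H (binary 1010), so error is at position 10.
Correct: flip bit 10 of r = 000111000111000 to get c = 000111000011000.


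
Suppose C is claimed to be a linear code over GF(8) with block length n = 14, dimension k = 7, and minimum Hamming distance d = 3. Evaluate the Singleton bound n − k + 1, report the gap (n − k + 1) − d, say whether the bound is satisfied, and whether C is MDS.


Singleton RHS = n − k + 1 = 8, slack = 5, bound satisfied, not MDS.

Singleton bound: d ≤ n − k + 1.
Here n = 14, k = 7, so n − k + 1 = 8.
Given d = 3, check d ≤ 8: YES.
Slack = (n − k + 1) − d = 5.
The code is NOT MDS (slack = 5 > 0).
Description: the claimed parameters are [14, 7, 3]_8; such a code would be non-MDS.


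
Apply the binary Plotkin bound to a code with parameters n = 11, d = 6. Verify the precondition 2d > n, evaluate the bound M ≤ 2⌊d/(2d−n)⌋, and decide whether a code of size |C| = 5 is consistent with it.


Plotkin bound M ≤ 12; given |C| = 5 ≤ bound (satisfied).

Check applicability: 2d = 12, n = 11.
2d − n = 1 > 0, so Plotkin applies.
Compute d/(2d−n) = 6/1 ≈ 6.0000.
⌊d/(2d−n)⌋ = 6.
Plotkin bound: M ≤ 2·6 = 12.
Given |C| = 5, check: satisfied.
This |C| is below the Plotkin bound.
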